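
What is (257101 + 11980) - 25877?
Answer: 243204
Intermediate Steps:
(257101 + 11980) - 25877 = 269081 - 25877 = 243204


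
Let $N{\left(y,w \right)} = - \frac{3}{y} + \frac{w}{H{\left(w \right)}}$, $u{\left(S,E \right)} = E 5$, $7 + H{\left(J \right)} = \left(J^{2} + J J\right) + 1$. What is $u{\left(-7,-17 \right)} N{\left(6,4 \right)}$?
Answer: $\frac{765}{26} \approx 29.423$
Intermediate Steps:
$H{\left(J \right)} = -6 + 2 J^{2}$ ($H{\left(J \right)} = -7 + \left(\left(J^{2} + J J\right) + 1\right) = -7 + \left(\left(J^{2} + J^{2}\right) + 1\right) = -7 + \left(2 J^{2} + 1\right) = -7 + \left(1 + 2 J^{2}\right) = -6 + 2 J^{2}$)
$u{\left(S,E \right)} = 5 E$
$N{\left(y,w \right)} = - \frac{3}{y} + \frac{w}{-6 + 2 w^{2}}$
$u{\left(-7,-17 \right)} N{\left(6,4 \right)} = 5 \left(-17\right) \frac{18 - 6 \cdot 4^{2} + 4 \cdot 6}{2 \cdot 6 \left(-3 + 4^{2}\right)} = - 85 \cdot \frac{1}{2} \cdot \frac{1}{6} \frac{1}{-3 + 16} \left(18 - 96 + 24\right) = - 85 \cdot \frac{1}{2} \cdot \frac{1}{6} \cdot \frac{1}{13} \left(18 - 96 + 24\right) = - 85 \cdot \frac{1}{2} \cdot \frac{1}{6} \cdot \frac{1}{13} \left(-54\right) = \left(-85\right) \left(- \frac{9}{26}\right) = \frac{765}{26}$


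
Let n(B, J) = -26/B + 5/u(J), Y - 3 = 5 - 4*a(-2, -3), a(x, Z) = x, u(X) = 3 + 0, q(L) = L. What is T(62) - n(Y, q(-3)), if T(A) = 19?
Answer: 455/24 ≈ 18.958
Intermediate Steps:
u(X) = 3
Y = 16 (Y = 3 + (5 - 4*(-2)) = 3 + (5 + 8) = 3 + 13 = 16)
n(B, J) = 5/3 - 26/B (n(B, J) = -26/B + 5/3 = 5/3 - 26/B)
T(62) - n(Y, q(-3)) = 19 - (5/3 - 26/16) = 19 - (5/3 - 26*1/16) = 19 - (5/3 - 13/8) = 19 - 1*1/24 = 19 - 1/24 = 455/24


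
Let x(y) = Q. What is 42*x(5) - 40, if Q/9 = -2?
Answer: -796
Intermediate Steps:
Q = -18 (Q = 9*(-2) = -18)
x(y) = -18
42*x(5) - 40 = 42*(-18) - 40 = -756 - 40 = -796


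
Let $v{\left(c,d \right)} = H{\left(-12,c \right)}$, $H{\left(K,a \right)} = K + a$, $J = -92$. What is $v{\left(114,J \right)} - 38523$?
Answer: $-38421$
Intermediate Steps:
$v{\left(c,d \right)} = -12 + c$
$v{\left(114,J \right)} - 38523 = \left(-12 + 114\right) - 38523 = 102 - 38523 = -38421$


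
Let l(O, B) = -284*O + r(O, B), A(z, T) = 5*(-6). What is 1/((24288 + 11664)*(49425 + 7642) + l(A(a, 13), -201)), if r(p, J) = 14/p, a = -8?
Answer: 15/30775219553 ≈ 4.8740e-10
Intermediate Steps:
A(z, T) = -30
l(O, B) = -284*O + 14/O
1/((24288 + 11664)*(49425 + 7642) + l(A(a, 13), -201)) = 1/((24288 + 11664)*(49425 + 7642) + (-284*(-30) + 14/(-30))) = 1/(35952*57067 + (8520 + 14*(-1/30))) = 1/(2051672784 + (8520 - 7/15)) = 1/(2051672784 + 127793/15) = 1/(30775219553/15) = 15/30775219553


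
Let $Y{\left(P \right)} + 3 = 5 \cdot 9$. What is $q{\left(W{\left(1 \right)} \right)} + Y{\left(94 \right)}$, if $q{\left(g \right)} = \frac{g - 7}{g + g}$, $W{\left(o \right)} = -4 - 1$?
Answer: $\frac{216}{5} \approx 43.2$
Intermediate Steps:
$W{\left(o \right)} = -5$ ($W{\left(o \right)} = -4 - 1 = -5$)
$Y{\left(P \right)} = 42$ ($Y{\left(P \right)} = -3 + 5 \cdot 9 = -3 + 45 = 42$)
$q{\left(g \right)} = \frac{-7 + g}{2 g}$
$q{\left(W{\left(1 \right)} \right)} + Y{\left(94 \right)} = \frac{-7 - 5}{2 \left(-5\right)} + 42 = \frac{1}{2} \left(- \frac{1}{5}\right) \left(-12\right) + 42 = \frac{6}{5} + 42 = \frac{216}{5}$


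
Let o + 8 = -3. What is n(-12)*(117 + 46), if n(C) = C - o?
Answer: -163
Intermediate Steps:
o = -11 (o = -8 - 3 = -11)
n(C) = 11 + C (n(C) = C - 1*(-11) = C + 11 = 11 + C)
n(-12)*(117 + 46) = (11 - 12)*(117 + 46) = -1*163 = -163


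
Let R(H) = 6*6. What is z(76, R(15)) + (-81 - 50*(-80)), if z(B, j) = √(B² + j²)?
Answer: 3919 + 4*√442 ≈ 4003.1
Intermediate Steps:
R(H) = 36
z(76, R(15)) + (-81 - 50*(-80)) = √(76² + 36²) + (-81 - 50*(-80)) = √(5776 + 1296) + (-81 + 4000) = √7072 + 3919 = 4*√442 + 3919 = 3919 + 4*√442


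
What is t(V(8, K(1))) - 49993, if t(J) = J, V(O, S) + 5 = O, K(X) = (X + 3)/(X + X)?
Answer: -49990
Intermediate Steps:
K(X) = (3 + X)/(2*X) (K(X) = (3 + X)/((2*X)) = (3 + X)*(1/(2*X)) = (3 + X)/(2*X))
V(O, S) = -5 + O
t(V(8, K(1))) - 49993 = (-5 + 8) - 49993 = 3 - 49993 = -49990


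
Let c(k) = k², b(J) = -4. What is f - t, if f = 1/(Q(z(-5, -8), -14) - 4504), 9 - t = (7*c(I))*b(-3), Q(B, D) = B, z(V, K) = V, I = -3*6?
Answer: -40946230/4509 ≈ -9081.0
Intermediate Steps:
I = -18
t = 9081 (t = 9 - 7*(-18)²*(-4) = 9 - 7*324*(-4) = 9 - 2268*(-4) = 9 - 1*(-9072) = 9 + 9072 = 9081)
f = -1/4509 (f = 1/(-5 - 4504) = 1/(-4509) = -1/4509 ≈ -0.00022178)
f - t = -1/4509 - 1*9081 = -1/4509 - 9081 = -40946230/4509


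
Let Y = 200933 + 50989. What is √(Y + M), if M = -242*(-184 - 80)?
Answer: 33*√290 ≈ 561.97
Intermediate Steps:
M = 63888 (M = -242*(-264) = 63888)
Y = 251922
√(Y + M) = √(251922 + 63888) = √315810 = 33*√290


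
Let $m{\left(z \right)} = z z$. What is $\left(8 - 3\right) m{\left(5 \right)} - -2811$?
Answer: $2936$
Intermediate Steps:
$m{\left(z \right)} = z^{2}$
$\left(8 - 3\right) m{\left(5 \right)} - -2811 = \left(8 - 3\right) 5^{2} - -2811 = \left(8 - 3\right) 25 + 2811 = 5 \cdot 25 + 2811 = 125 + 2811 = 2936$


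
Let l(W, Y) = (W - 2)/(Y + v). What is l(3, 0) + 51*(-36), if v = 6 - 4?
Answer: -3671/2 ≈ -1835.5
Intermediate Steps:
v = 2
l(W, Y) = (-2 + W)/(2 + Y) (l(W, Y) = (W - 2)/(Y + 2) = (-2 + W)/(2 + Y))
l(3, 0) + 51*(-36) = (-2 + 3)/(2 + 0) + 51*(-36) = 1/2 - 1836 = (½)*1 - 1836 = ½ - 1836 = -3671/2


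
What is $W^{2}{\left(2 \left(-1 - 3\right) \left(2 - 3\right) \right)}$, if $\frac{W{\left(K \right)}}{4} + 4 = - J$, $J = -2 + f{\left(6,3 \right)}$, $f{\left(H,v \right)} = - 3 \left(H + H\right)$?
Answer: $18496$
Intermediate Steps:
$f{\left(H,v \right)} = - 6 H$ ($f{\left(H,v \right)} = - 3 \cdot 2 H = - 6 H$)
$J = -38$ ($J = -2 - 36 = -38$)
$W{\left(K \right)} = 136$ ($W{\left(K \right)} = -16 + 4 \left(\left(-1\right) \left(-38\right)\right) = -16 + 4 \cdot 38 = -16 + 152 = 136$)
$W^{2}{\left(2 \left(-1 - 3\right) \left(2 - 3\right) \right)} = 136^{2} = 18496$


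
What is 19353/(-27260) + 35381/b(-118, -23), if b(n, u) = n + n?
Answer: -121131671/804170 ≈ -150.63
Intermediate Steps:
b(n, u) = 2*n
19353/(-27260) + 35381/b(-118, -23) = 19353/(-27260) + 35381/((2*(-118))) = 19353*(-1/27260) + 35381/(-236) = -19353/27260 + 35381*(-1/236) = -19353/27260 - 35381/236 = -121131671/804170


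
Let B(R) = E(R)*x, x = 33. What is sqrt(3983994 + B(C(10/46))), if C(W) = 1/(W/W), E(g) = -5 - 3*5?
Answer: sqrt(3983334) ≈ 1995.8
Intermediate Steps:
E(g) = -20 (E(g) = -5 - 15 = -20)
C(W) = 1 (C(W) = 1/1 = 1)
B(R) = -660 (B(R) = -20*33 = -660)
sqrt(3983994 + B(C(10/46))) = sqrt(3983994 - 660) = sqrt(3983334)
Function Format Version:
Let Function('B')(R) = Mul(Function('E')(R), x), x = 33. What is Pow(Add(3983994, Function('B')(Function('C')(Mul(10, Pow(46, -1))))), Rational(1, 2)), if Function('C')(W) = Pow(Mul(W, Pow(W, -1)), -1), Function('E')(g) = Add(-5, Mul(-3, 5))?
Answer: Pow(3983334, Rational(1, 2)) ≈ 1995.8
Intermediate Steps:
Function('E')(g) = -20 (Function('E')(g) = Add(-5, -15) = -20)
Function('C')(W) = 1 (Function('C')(W) = Pow(1, -1) = 1)
Function('B')(R) = -660 (Function('B')(R) = Mul(-20, 33) = -660)
Pow(Add(3983994, Function('B')(Function('C')(Mul(10, Pow(46, -1))))), Rational(1, 2)) = Pow(Add(3983994, -660), Rational(1, 2)) = Pow(3983334, Rational(1, 2))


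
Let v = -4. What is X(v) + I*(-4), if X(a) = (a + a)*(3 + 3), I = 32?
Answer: -176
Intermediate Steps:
X(a) = 12*a (X(a) = (2*a)*6 = 12*a)
X(v) + I*(-4) = 12*(-4) + 32*(-4) = -48 - 128 = -176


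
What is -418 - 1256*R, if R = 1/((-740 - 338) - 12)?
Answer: -227182/545 ≈ -416.85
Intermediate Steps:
R = -1/1090 (R = 1/(-1078 - 12) = 1/(-1090) = -1/1090 ≈ -0.00091743)
-418 - 1256*R = -418 - 1256*(-1/1090) = -418 + 628/545 = -227182/545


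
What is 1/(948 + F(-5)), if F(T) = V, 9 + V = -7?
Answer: 1/932 ≈ 0.0010730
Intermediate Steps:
V = -16 (V = -9 - 7 = -16)
F(T) = -16
1/(948 + F(-5)) = 1/(948 - 16) = 1/932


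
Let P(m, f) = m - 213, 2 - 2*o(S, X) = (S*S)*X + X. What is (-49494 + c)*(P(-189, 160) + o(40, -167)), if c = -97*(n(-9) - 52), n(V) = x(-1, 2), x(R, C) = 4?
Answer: -5976120735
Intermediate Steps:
n(V) = 4
o(S, X) = 1 - X/2 - X*S**2/2 (o(S, X) = 1 - ((S*S)*X + X)/2 = 1 - (S**2*X + X)/2 = 1 - (X*S**2 + X)/2 = 1 - (X + X*S**2)/2 = 1 + (-X/2 - X*S**2/2) = 1 - X/2 - X*S**2/2)
P(m, f) = -213 + m
c = 4656 (c = -97*(4 - 52) = -97*(-48) = 4656)
(-49494 + c)*(P(-189, 160) + o(40, -167)) = (-49494 + 4656)*((-213 - 189) + (1 - 1/2*(-167) - 1/2*(-167)*40**2)) = -44838*(-402 + (1 + 167/2 - 1/2*(-167)*1600)) = -44838*(-402 + (1 + 167/2 + 133600)) = -44838*(-402 + 267369/2) = -44838*266565/2 = -5976120735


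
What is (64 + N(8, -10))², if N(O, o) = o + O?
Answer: 3844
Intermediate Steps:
N(O, o) = O + o
(64 + N(8, -10))² = (64 + (8 - 10))² = (64 - 2)² = 62² = 3844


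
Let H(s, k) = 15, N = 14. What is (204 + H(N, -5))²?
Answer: 47961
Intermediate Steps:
(204 + H(N, -5))² = (204 + 15)² = 219² = 47961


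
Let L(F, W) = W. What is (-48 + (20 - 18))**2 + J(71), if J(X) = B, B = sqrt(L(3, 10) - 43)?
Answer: 2116 + I*sqrt(33) ≈ 2116.0 + 5.7446*I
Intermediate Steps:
B = I*sqrt(33) (B = sqrt(10 - 43) = sqrt(-33) = I*sqrt(33) ≈ 5.7446*I)
J(X) = I*sqrt(33)
(-48 + (20 - 18))**2 + J(71) = (-48 + (20 - 18))**2 + I*sqrt(33) = (-48 + 2)**2 + I*sqrt(33) = (-46)**2 + I*sqrt(33) = 2116 + I*sqrt(33)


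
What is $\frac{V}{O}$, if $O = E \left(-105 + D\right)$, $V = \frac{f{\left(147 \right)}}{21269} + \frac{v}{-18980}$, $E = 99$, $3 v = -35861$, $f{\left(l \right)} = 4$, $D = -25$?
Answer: $- \frac{69359579}{1416936526200} \approx -4.895 \cdot 10^{-5}$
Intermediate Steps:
$v = - \frac{35861}{3}$ ($v = \frac{1}{3} \left(-35861\right) = - \frac{35861}{3} \approx -11954.0$)
$V = \frac{762955369}{1211056860}$ ($V = \frac{4}{21269} - \frac{35861}{3 \left(-18980\right)} = 4 \cdot \frac{1}{21269} - - \frac{35861}{56940} = \frac{4}{21269} + \frac{35861}{56940} = \frac{762955369}{1211056860} \approx 0.62999$)
$O = -12870$ ($O = 99 \left(-105 - 25\right) = 99 \left(-130\right) = -12870$)
$\frac{V}{O} = \frac{762955369}{1211056860 \left(-12870\right)} = \frac{762955369}{1211056860} \left(- \frac{1}{12870}\right) = - \frac{69359579}{1416936526200}$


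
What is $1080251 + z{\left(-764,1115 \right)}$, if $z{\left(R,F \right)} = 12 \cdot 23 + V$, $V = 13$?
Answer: $1080540$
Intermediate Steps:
$z{\left(R,F \right)} = 289$ ($z{\left(R,F \right)} = 12 \cdot 23 + 13 = 276 + 13 = 289$)
$1080251 + z{\left(-764,1115 \right)} = 1080251 + 289 = 1080540$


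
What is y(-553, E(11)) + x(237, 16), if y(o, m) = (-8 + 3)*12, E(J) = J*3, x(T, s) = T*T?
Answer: 56109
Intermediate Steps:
x(T, s) = T²
E(J) = 3*J
y(o, m) = -60 (y(o, m) = -5*12 = -60)
y(-553, E(11)) + x(237, 16) = -60 + 237² = -60 + 56169 = 56109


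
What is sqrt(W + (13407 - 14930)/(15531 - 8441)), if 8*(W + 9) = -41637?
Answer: I*sqrt(1048359283730)/14180 ≈ 72.207*I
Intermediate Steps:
W = -41709/8 (W = -9 + (1/8)*(-41637) = -9 - 41637/8 = -41709/8 ≈ -5213.6)
sqrt(W + (13407 - 14930)/(15531 - 8441)) = sqrt(-41709/8 + (13407 - 14930)/(15531 - 8441)) = sqrt(-41709/8 - 1523/7090) = sqrt(-147864497/28360) = I*sqrt(1048359283730)/14180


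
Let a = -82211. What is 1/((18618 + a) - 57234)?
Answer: -1/120827 ≈ -8.2763e-6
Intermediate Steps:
1/((18618 + a) - 57234) = 1/((18618 - 82211) - 57234) = 1/(-63593 - 57234) = 1/(-120827) = -1/120827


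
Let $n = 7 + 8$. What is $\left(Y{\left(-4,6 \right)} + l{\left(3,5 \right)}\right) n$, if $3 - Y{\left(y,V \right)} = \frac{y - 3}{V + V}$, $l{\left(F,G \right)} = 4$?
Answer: $\frac{455}{4} \approx 113.75$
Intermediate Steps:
$n = 15$
$Y{\left(y,V \right)} = 3 - \frac{-3 + y}{2 V}$ ($Y{\left(y,V \right)} = 3 - \frac{y - 3}{V + V} = 3 - \frac{-3 + y}{2 V}$)
$\left(Y{\left(-4,6 \right)} + l{\left(3,5 \right)}\right) n = \left(\frac{3 - -4 + 6 \cdot 6}{2 \cdot 6} + 4\right) 15 = \left(\frac{1}{2} \cdot \frac{1}{6} \left(3 + 4 + 36\right) + 4\right) 15 = \left(\frac{1}{2} \cdot \frac{1}{6} \cdot 43 + 4\right) 15 = \left(\frac{43}{12} + 4\right) 15 = \frac{91}{12} \cdot 15 = \frac{455}{4}$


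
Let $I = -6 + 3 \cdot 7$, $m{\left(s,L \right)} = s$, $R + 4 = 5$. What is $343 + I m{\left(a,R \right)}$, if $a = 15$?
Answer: $568$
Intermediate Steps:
$R = 1$ ($R = -4 + 5 = 1$)
$I = 15$ ($I = -6 + 21 = 15$)
$343 + I m{\left(a,R \right)} = 343 + 15 \cdot 15 = 343 + 225 = 568$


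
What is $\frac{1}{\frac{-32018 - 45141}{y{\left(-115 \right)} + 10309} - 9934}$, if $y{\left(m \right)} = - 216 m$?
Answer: $- \frac{35149}{349247325} \approx -0.00010064$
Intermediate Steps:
$\frac{1}{\frac{-32018 - 45141}{y{\left(-115 \right)} + 10309} - 9934} = \frac{1}{\frac{-32018 - 45141}{\left(-216\right) \left(-115\right) + 10309} - 9934} = \frac{1}{- \frac{77159}{24840 + 10309} - 9934} = \frac{1}{- \frac{77159}{35149} - 9934} = \frac{1}{- \frac{349247325}{35149}} = - \frac{35149}{349247325}$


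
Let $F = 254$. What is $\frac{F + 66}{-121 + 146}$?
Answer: $\frac{64}{5} \approx 12.8$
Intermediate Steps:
$\frac{F + 66}{-121 + 146} = \frac{254 + 66}{-121 + 146} = \frac{320}{25} = 320 \cdot \frac{1}{25} = \frac{64}{5}$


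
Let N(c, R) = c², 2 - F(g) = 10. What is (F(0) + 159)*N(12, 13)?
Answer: 21744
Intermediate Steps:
F(g) = -8 (F(g) = 2 - 1*10 = 2 - 10 = -8)
(F(0) + 159)*N(12, 13) = (-8 + 159)*12² = 151*144 = 21744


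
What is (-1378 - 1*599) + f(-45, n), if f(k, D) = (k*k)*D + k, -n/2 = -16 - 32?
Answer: 192378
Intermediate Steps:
n = 96 (n = -2*(-16 - 32) = -2*(-48) = 96)
f(k, D) = k + D*k² (f(k, D) = k²*D + k = D*k² + k = k + D*k²)
(-1378 - 1*599) + f(-45, n) = (-1378 - 1*599) - 45*(1 + 96*(-45)) = (-1378 - 599) - 45*(1 - 4320) = -1977 - 45*(-4319) = -1977 + 194355 = 192378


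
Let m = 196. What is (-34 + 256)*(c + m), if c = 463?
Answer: 146298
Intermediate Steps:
(-34 + 256)*(c + m) = (-34 + 256)*(463 + 196) = 222*659 = 146298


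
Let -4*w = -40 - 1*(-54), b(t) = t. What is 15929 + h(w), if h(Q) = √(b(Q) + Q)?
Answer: 15929 + I*√7 ≈ 15929.0 + 2.6458*I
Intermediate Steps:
w = -7/2 (w = -(-40 - 1*(-54))/4 = -(-40 + 54)/4 = -¼*14 = -7/2 ≈ -3.5000)
h(Q) = √2*√Q (h(Q) = √(Q + Q) = √(2*Q) = √2*√Q)
15929 + h(w) = 15929 + √2*√(-7/2) = 15929 + √2*(I*√14/2) = 15929 + I*√7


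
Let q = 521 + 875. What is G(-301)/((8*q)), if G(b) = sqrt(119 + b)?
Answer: I*sqrt(182)/11168 ≈ 0.001208*I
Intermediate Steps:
q = 1396
G(-301)/((8*q)) = sqrt(119 - 301)/((8*1396)) = sqrt(-182)/11168 = (I*sqrt(182))*(1/11168) = I*sqrt(182)/11168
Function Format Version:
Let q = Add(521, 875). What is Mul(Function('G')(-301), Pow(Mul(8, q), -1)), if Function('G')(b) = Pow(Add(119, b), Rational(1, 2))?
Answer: Mul(Rational(1, 11168), I, Pow(182, Rational(1, 2))) ≈ Mul(0.0012080, I)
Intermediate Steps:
q = 1396
Mul(Function('G')(-301), Pow(Mul(8, q), -1)) = Mul(Pow(Add(119, -301), Rational(1, 2)), Pow(Mul(8, 1396), -1)) = Mul(Pow(-182, Rational(1, 2)), Pow(11168, -1)) = Mul(Mul(I, Pow(182, Rational(1, 2))), Rational(1, 11168)) = Mul(Rational(1, 11168), I, Pow(182, Rational(1, 2)))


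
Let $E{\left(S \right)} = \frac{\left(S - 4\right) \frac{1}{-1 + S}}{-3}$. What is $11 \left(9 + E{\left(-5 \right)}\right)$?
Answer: $\frac{187}{2} \approx 93.5$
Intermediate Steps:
$E{\left(S \right)} = - \frac{-4 + S}{3 \left(-1 + S\right)}$ ($E{\left(S \right)} = \frac{-4 + S}{-1 + S} \left(- \frac{1}{3}\right) = - \frac{-4 + S}{3 \left(-1 + S\right)}$)
$11 \left(9 + E{\left(-5 \right)}\right) = 11 \left(9 + \frac{4 - -5}{3 \left(-1 - 5\right)}\right) = 11 \left(9 + \frac{4 + 5}{3 \left(-6\right)}\right) = 11 \left(9 + \frac{1}{3} \left(- \frac{1}{6}\right) 9\right) = 11 \left(9 - \frac{1}{2}\right) = 11 \cdot \frac{17}{2} = \frac{187}{2}$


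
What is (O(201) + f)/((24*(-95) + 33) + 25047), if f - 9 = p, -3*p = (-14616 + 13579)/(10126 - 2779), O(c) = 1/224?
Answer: 8937797/22513559040 ≈ 0.00039700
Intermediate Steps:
O(c) = 1/224
p = 1037/22041 (p = -(-14616 + 13579)/(3*(10126 - 2779)) = -(-1037)/(3*7347) = -⅓*(-1037/7347) = 1037/22041 ≈ 0.047049)
f = 199406/22041 (f = 9 + 1037/22041 = 199406/22041 ≈ 9.0470)
(O(201) + f)/((24*(-95) + 33) + 25047) = (1/224 + 199406/22041)/((24*(-95) + 33) + 25047) = 44688985/(4937184*((-2280 + 33) + 25047)) = 44688985/(4937184*(-2247 + 25047)) = (44688985/4937184)/22800 = (44688985/4937184)*(1/22800) = 8937797/22513559040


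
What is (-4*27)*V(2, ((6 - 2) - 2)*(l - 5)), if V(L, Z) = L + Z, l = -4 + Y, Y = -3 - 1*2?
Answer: 2808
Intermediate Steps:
Y = -5 (Y = -3 - 2 = -5)
l = -9 (l = -4 - 5 = -9)
(-4*27)*V(2, ((6 - 2) - 2)*(l - 5)) = (-4*27)*(2 + ((6 - 2) - 2)*(-9 - 5)) = -108*(2 + (4 - 2)*(-14)) = -108*(2 + 2*(-14)) = -108*(2 - 28) = -108*(-26) = 2808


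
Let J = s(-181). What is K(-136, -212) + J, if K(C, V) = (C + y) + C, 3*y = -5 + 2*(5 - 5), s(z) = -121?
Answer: -1184/3 ≈ -394.67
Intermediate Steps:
J = -121
y = -5/3 (y = (-5 + 2*(5 - 5))/3 = (-5 + 2*0)/3 = (-5 + 0)/3 = (1/3)*(-5) = -5/3 ≈ -1.6667)
K(C, V) = -5/3 + 2*C (K(C, V) = (C - 5/3) + C = (-5/3 + C) + C = -5/3 + 2*C)
K(-136, -212) + J = (-5/3 + 2*(-136)) - 121 = (-5/3 - 272) - 121 = -821/3 - 121 = -1184/3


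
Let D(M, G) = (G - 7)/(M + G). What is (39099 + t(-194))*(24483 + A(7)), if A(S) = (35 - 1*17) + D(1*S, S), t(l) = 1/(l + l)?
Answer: 371690239911/388 ≈ 9.5796e+8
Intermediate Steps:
t(l) = 1/(2*l)
D(M, G) = (-7 + G)/(G + M)
A(S) = 18 + (-7 + S)/(2*S) (A(S) = (35 - 1*17) + (-7 + S)/(S + 1*S) = (35 - 17) + (-7 + S)/(S + S) = 18 + (-7 + S)/((2*S)) = 18 + (1/(2*S))*(-7 + S) = 18 + (-7 + S)/(2*S))
(39099 + t(-194))*(24483 + A(7)) = (39099 + (1/2)/(-194))*(24483 + (1/2)*(-7 + 37*7)/7) = (39099 + (1/2)*(-1/194))*(24483 + (1/2)*(1/7)*(-7 + 259)) = (39099 - 1/388)*(24483 + (1/2)*(1/7)*252) = 15170411*(24483 + 18)/388 = (15170411/388)*24501 = 371690239911/388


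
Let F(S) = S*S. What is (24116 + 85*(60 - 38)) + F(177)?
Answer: 57315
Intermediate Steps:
F(S) = S**2
(24116 + 85*(60 - 38)) + F(177) = (24116 + 85*(60 - 38)) + 177**2 = (24116 + 85*22) + 31329 = (24116 + 1870) + 31329 = 25986 + 31329 = 57315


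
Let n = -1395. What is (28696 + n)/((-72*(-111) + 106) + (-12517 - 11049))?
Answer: -27301/15468 ≈ -1.7650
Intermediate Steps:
(28696 + n)/((-72*(-111) + 106) + (-12517 - 11049)) = (28696 - 1395)/((-72*(-111) + 106) + (-12517 - 11049)) = 27301/((7992 + 106) - 23566) = 27301/(8098 - 23566) = 27301/(-15468) = 27301*(-1/15468) = -27301/15468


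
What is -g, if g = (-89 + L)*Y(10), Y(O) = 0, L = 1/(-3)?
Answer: 0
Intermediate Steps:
L = -⅓ ≈ -0.33333
g = 0 (g = (-89 - ⅓)*0 = -268/3*0 = 0)
-g = -1*0 = 0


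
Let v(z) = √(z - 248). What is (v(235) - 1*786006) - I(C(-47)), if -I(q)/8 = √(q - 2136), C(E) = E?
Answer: -786006 + I*√13 + 8*I*√2183 ≈ -7.8601e+5 + 377.39*I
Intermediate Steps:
I(q) = -8*√(-2136 + q) (I(q) = -8*√(q - 2136) = -8*√(-2136 + q))
v(z) = √(-248 + z)
(v(235) - 1*786006) - I(C(-47)) = (√(-248 + 235) - 1*786006) - (-8)*√(-2136 - 47) = (√(-13) - 786006) - (-8)*√(-2183) = (I*√13 - 786006) - (-8)*I*√2183 = (-786006 + I*√13) - (-8)*I*√2183 = (-786006 + I*√13) + 8*I*√2183 = -786006 + I*√13 + 8*I*√2183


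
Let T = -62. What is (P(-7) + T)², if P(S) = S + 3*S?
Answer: 8100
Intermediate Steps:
P(S) = 4*S
(P(-7) + T)² = (4*(-7) - 62)² = (-28 - 62)² = (-90)² = 8100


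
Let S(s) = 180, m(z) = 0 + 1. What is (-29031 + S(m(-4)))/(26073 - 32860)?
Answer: 28851/6787 ≈ 4.2509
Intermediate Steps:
m(z) = 1
(-29031 + S(m(-4)))/(26073 - 32860) = (-29031 + 180)/(26073 - 32860) = -28851/(-6787) = -28851*(-1/6787) = 28851/6787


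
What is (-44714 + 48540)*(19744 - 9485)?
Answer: 39250934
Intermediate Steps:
(-44714 + 48540)*(19744 - 9485) = 3826*10259 = 39250934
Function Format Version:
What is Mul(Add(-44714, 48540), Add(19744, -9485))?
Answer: 39250934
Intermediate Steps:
Mul(Add(-44714, 48540), Add(19744, -9485)) = Mul(3826, 10259) = 39250934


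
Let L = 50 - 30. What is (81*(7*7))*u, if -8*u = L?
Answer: -19845/2 ≈ -9922.5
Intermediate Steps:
L = 20
u = -5/2 (u = -⅛*20 = -5/2 ≈ -2.5000)
(81*(7*7))*u = (81*(7*7))*(-5/2) = (81*49)*(-5/2) = 3969*(-5/2) = -19845/2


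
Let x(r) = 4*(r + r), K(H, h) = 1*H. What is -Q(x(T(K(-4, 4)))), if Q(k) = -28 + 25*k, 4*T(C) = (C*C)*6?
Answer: -4772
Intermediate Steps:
K(H, h) = H
T(C) = 3*C**2/2 (T(C) = ((C*C)*6)/4 = (C**2*6)/4 = (6*C**2)/4 = 3*C**2/2)
x(r) = 8*r (x(r) = 4*(2*r) = 8*r)
-Q(x(T(K(-4, 4)))) = -(-28 + 25*(8*((3/2)*(-4)**2))) = -(-28 + 25*(8*((3/2)*16))) = -(-28 + 25*(8*24)) = -(-28 + 25*192) = -(-28 + 4800) = -1*4772 = -4772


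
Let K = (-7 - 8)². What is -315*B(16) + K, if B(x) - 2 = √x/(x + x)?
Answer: -3555/8 ≈ -444.38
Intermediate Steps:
K = 225 (K = (-15)² = 225)
B(x) = 2 + 1/(2*√x) (B(x) = 2 + √x/(x + x) = 2 + √x/((2*x)) = 2 + (1/(2*x))*√x = 2 + 1/(2*√x))
-315*B(16) + K = -315*(2 + 1/(2*√16)) + 225 = -315*(2 + (½)*(¼)) + 225 = -315*(2 + ⅛) + 225 = -315*17/8 + 225 = -5355/8 + 225 = -3555/8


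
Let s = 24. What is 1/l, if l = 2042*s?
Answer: 1/49008 ≈ 2.0405e-5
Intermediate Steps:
l = 49008 (l = 2042*24 = 49008)
1/l = 1/49008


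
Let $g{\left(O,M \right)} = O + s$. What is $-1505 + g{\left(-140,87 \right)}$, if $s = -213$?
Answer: $-1858$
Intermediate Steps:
$g{\left(O,M \right)} = -213 + O$ ($g{\left(O,M \right)} = O - 213 = -213 + O$)
$-1505 + g{\left(-140,87 \right)} = -1505 - 353 = -1858$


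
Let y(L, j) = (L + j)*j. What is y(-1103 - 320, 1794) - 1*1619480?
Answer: -953906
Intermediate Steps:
y(L, j) = j*(L + j)
y(-1103 - 320, 1794) - 1*1619480 = 1794*((-1103 - 320) + 1794) - 1*1619480 = 1794*(-1423 + 1794) - 1619480 = 1794*371 - 1619480 = 665574 - 1619480 = -953906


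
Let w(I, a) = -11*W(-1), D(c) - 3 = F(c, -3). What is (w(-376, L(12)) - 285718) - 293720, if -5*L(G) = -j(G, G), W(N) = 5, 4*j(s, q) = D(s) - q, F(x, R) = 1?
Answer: -579493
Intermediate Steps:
D(c) = 4 (D(c) = 3 + 1 = 4)
j(s, q) = 1 - q/4 (j(s, q) = (4 - q)/4 = 1 - q/4)
L(G) = ⅕ - G/20 (L(G) = -(-1)*(1 - G/4)/5 = -(-1 + G/4)/5 = ⅕ - G/20)
w(I, a) = -55 (w(I, a) = -11*5 = -55)
(w(-376, L(12)) - 285718) - 293720 = (-55 - 285718) - 293720 = -285773 - 293720 = -579493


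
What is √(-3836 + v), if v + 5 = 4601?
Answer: 2*√190 ≈ 27.568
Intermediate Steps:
v = 4596 (v = -5 + 4601 = 4596)
√(-3836 + v) = √(-3836 + 4596) = √760 = 2*√190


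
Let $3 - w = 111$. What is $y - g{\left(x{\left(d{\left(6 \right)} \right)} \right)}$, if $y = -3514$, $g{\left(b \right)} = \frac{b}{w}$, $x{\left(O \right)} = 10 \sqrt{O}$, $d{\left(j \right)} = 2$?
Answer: $-3514 + \frac{5 \sqrt{2}}{54} \approx -3513.9$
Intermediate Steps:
$w = -108$ ($w = 3 - 111 = -108$)
$g{\left(b \right)} = - \frac{b}{108}$ ($g{\left(b \right)} = \frac{b}{-108} = b \left(- \frac{1}{108}\right) = - \frac{b}{108}$)
$y - g{\left(x{\left(d{\left(6 \right)} \right)} \right)} = -3514 - - \frac{10 \sqrt{2}}{108} = -3514 - - \frac{5 \sqrt{2}}{54} = -3514 + \frac{5 \sqrt{2}}{54}$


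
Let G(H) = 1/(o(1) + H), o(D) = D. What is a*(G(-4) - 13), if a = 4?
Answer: -160/3 ≈ -53.333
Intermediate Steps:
G(H) = 1/(1 + H)
a*(G(-4) - 13) = 4*(1/(1 - 4) - 13) = 4*(1/(-3) - 13) = 4*(-1/3 - 13) = 4*(-40/3) = -160/3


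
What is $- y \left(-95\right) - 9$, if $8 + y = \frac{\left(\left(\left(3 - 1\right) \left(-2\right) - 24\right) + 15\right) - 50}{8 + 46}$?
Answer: $- \frac{5279}{6} \approx -879.83$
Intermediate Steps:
$y = - \frac{55}{6}$ ($y = -8 + \frac{\left(\left(\left(3 - 1\right) \left(-2\right) - 24\right) + 15\right) - 50}{8 + 46} = -8 + \frac{\left(\left(2 \left(-2\right) - 24\right) + 15\right) - 50}{54} = -8 + \left(\left(\left(-4 - 24\right) + 15\right) - 50\right) \frac{1}{54} = -8 + \left(\left(-28 + 15\right) - 50\right) \frac{1}{54} = -8 + \left(-13 - 50\right) \frac{1}{54} = -8 - \frac{7}{6} = - \frac{55}{6} \approx -9.1667$)
$- y \left(-95\right) - 9 = \left(-1\right) \left(- \frac{55}{6}\right) \left(-95\right) - 9 = \frac{55}{6} \left(-95\right) - 9 = - \frac{5225}{6} - 9 = - \frac{5279}{6}$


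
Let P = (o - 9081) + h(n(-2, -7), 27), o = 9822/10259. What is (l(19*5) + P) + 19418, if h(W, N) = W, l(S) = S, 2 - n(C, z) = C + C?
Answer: 107093264/10259 ≈ 10439.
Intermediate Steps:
n(C, z) = 2 - 2*C (n(C, z) = 2 - (C + C) = 2 - 2*C)
o = 9822/10259 (o = 9822*(1/10259) = 9822/10259 ≈ 0.95740)
P = -93090603/10259 (P = (9822/10259 - 9081) + (2 - 2*(-2)) = -93152157/10259 + (2 + 4) = -93152157/10259 + 6 = -93090603/10259 ≈ -9074.0)
(l(19*5) + P) + 19418 = (19*5 - 93090603/10259) + 19418 = (95 - 93090603/10259) + 19418 = -92115998/10259 + 19418 = 107093264/10259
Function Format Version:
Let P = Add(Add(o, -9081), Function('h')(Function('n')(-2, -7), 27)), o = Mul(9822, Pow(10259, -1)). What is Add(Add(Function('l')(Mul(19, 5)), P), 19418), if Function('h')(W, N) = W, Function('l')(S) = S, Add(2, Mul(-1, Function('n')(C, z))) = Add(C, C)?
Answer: Rational(107093264, 10259) ≈ 10439.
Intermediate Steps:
Function('n')(C, z) = Add(2, Mul(-2, C)) (Function('n')(C, z) = Add(2, Mul(-1, Add(C, C))) = Add(2, Mul(-1, Mul(2, C))) = Add(2, Mul(-2, C)))
o = Rational(9822, 10259) (o = Mul(9822, Rational(1, 10259)) = Rational(9822, 10259) ≈ 0.95740)
P = Rational(-93090603, 10259) (P = Add(Add(Rational(9822, 10259), -9081), Add(2, Mul(-2, -2))) = Add(Rational(-93152157, 10259), Add(2, 4)) = Add(Rational(-93152157, 10259), 6) = Rational(-93090603, 10259) ≈ -9074.0)
Add(Add(Function('l')(Mul(19, 5)), P), 19418) = Add(Add(Mul(19, 5), Rational(-93090603, 10259)), 19418) = Add(Add(95, Rational(-93090603, 10259)), 19418) = Add(Rational(-92115998, 10259), 19418) = Rational(107093264, 10259)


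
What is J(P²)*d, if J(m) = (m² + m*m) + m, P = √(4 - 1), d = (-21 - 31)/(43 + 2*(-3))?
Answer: -1092/37 ≈ -29.514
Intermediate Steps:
d = -52/37 (d = -52/(43 - 6) = -52/37 ≈ -1.4054)
P = √3 ≈ 1.7320
J(m) = m + 2*m² (J(m) = (m² + m²) + m = 2*m² + m = m + 2*m²)
J(P²)*d = ((√3)²*(1 + 2*(√3)²))*(-52/37) = (3*(1 + 2*3))*(-52/37) = (3*(1 + 6))*(-52/37) = (3*7)*(-52/37) = 21*(-52/37) = -1092/37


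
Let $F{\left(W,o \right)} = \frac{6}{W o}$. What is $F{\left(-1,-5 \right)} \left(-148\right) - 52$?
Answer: $- \frac{1148}{5} \approx -229.6$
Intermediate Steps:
$F{\left(W,o \right)} = \frac{6}{W o}$ ($F{\left(W,o \right)} = 6 \frac{1}{W o} = \frac{6}{W o}$)
$F{\left(-1,-5 \right)} \left(-148\right) - 52 = \frac{6}{\left(-1\right) \left(-5\right)} \left(-148\right) - 52 = 6 \left(-1\right) \left(- \frac{1}{5}\right) \left(-148\right) - 52 = \frac{6}{5} \left(-148\right) - 52 = - \frac{888}{5} - 52 = - \frac{1148}{5}$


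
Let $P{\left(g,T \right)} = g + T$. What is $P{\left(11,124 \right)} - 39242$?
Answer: $-39107$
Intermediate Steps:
$P{\left(g,T \right)} = T + g$
$P{\left(11,124 \right)} - 39242 = \left(124 + 11\right) - 39242 = 135 - 39242 = -39107$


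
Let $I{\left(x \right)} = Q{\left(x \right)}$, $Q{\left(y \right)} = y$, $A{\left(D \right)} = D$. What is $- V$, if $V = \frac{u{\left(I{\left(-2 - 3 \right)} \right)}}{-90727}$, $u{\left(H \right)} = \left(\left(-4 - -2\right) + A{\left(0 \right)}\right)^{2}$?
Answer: $\frac{4}{90727} \approx 4.4088 \cdot 10^{-5}$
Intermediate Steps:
$I{\left(x \right)} = x$
$u{\left(H \right)} = 4$ ($u{\left(H \right)} = \left(\left(-4 - -2\right) + 0\right)^{2} = \left(\left(-4 + 2\right) + 0\right)^{2} = \left(-2 + 0\right)^{2} = \left(-2\right)^{2} = 4$)
$V = - \frac{4}{90727}$ ($V = \frac{4}{-90727} = 4 \left(- \frac{1}{90727}\right) = - \frac{4}{90727} \approx -4.4088 \cdot 10^{-5}$)
$- V = \left(-1\right) \left(- \frac{4}{90727}\right) = \frac{4}{90727}$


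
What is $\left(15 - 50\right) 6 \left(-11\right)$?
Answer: $2310$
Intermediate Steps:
$\left(15 - 50\right) 6 \left(-11\right) = \left(-35\right) \left(-66\right) = 2310$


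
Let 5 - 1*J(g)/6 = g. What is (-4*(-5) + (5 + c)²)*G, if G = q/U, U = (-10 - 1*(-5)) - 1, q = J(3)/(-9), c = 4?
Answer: 202/9 ≈ 22.444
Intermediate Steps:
J(g) = 30 - 6*g
q = -4/3 (q = (30 - 6*3)/(-9) = (30 - 18)*(-⅑) = 12*(-⅑) = -4/3 ≈ -1.3333)
U = -6 (U = (-10 + 5) - 1 = -5 - 1 = -6)
G = 2/9 (G = -4/3/(-6) = -4/3*(-⅙) = 2/9 ≈ 0.22222)
(-4*(-5) + (5 + c)²)*G = (-4*(-5) + (5 + 4)²)*(2/9) = (20 + 9²)*(2/9) = (20 + 81)*(2/9) = 101*(2/9) = 202/9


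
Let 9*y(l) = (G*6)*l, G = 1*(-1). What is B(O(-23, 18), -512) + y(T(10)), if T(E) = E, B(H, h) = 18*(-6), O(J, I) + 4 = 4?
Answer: -344/3 ≈ -114.67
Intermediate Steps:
O(J, I) = 0 (O(J, I) = -4 + 4 = 0)
B(H, h) = -108
G = -1
y(l) = -2*l/3 (y(l) = ((-1*6)*l)/9 = (-6*l)/9 = -2*l/3)
B(O(-23, 18), -512) + y(T(10)) = -108 - 2/3*10 = -108 - 20/3 = -344/3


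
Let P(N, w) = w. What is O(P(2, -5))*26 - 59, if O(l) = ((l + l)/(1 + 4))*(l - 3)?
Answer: 357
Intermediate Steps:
O(l) = 2*l*(-3 + l)/5 (O(l) = ((2*l)/5)*(-3 + l) = ((2*l)*(⅕))*(-3 + l) = (2*l/5)*(-3 + l) = 2*l*(-3 + l)/5)
O(P(2, -5))*26 - 59 = ((⅖)*(-5)*(-3 - 5))*26 - 59 = ((⅖)*(-5)*(-8))*26 - 59 = 16*26 - 59 = 416 - 59 = 357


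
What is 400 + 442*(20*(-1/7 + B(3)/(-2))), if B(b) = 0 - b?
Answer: 86780/7 ≈ 12397.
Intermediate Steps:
B(b) = -b
400 + 442*(20*(-1/7 + B(3)/(-2))) = 400 + 442*(20*(-1/7 - 1*3/(-2))) = 400 + 442*(20*(-1*1/7 - 3*(-1/2))) = 400 + 442*(20*(-1/7 + 3/2)) = 400 + 442*(20*(19/14)) = 400 + 442*(190/7) = 400 + 83980/7 = 86780/7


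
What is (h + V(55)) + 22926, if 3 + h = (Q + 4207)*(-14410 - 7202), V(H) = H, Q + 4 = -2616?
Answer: -34275266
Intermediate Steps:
Q = -2620 (Q = -4 - 2616 = -2620)
h = -34298247 (h = -3 + (-2620 + 4207)*(-14410 - 7202) = -3 + 1587*(-21612) = -3 - 34298244 = -34298247)
(h + V(55)) + 22926 = (-34298247 + 55) + 22926 = -34298192 + 22926 = -34275266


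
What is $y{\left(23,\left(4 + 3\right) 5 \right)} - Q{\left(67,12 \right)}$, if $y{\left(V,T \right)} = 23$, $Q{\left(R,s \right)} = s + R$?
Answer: $-56$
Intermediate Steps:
$Q{\left(R,s \right)} = R + s$
$y{\left(23,\left(4 + 3\right) 5 \right)} - Q{\left(67,12 \right)} = 23 - \left(67 + 12\right) = 23 - 79 = -56$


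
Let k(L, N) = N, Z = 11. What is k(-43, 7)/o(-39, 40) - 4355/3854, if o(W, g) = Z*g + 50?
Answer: -75249/67445 ≈ -1.1157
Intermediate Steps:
o(W, g) = 50 + 11*g (o(W, g) = 11*g + 50 = 50 + 11*g)
k(-43, 7)/o(-39, 40) - 4355/3854 = 7/(50 + 11*40) - 4355/3854 = 7/(50 + 440) - 4355*1/3854 = 7/490 - 4355/3854 = 7*(1/490) - 4355/3854 = 1/70 - 4355/3854 = -75249/67445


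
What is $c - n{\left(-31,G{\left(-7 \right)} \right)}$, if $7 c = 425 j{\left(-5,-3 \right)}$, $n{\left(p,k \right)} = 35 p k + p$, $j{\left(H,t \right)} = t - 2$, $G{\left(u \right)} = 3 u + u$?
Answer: $- \frac{214568}{7} \approx -30653.0$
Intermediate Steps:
$G{\left(u \right)} = 4 u$
$j{\left(H,t \right)} = -2 + t$ ($j{\left(H,t \right)} = t - 2 = -2 + t$)
$n{\left(p,k \right)} = p + 35 k p$ ($n{\left(p,k \right)} = 35 k p + p = p + 35 k p$)
$c = - \frac{2125}{7}$ ($c = \frac{425 \left(-2 - 3\right)}{7} = \frac{425 \left(-5\right)}{7} = \frac{1}{7} \left(-2125\right) = - \frac{2125}{7} \approx -303.57$)
$c - n{\left(-31,G{\left(-7 \right)} \right)} = - \frac{2125}{7} - - 31 \left(1 + 35 \cdot 4 \left(-7\right)\right) = - \frac{2125}{7} - - 31 \left(1 + 35 \left(-28\right)\right) = - \frac{2125}{7} - - 31 \left(1 - 980\right) = - \frac{2125}{7} - \left(-31\right) \left(-979\right) = - \frac{2125}{7} - 30349 = - \frac{214568}{7}$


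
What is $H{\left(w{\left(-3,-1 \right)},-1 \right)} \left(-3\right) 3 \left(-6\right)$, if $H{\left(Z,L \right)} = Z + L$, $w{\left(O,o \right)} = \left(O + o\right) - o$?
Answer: $-216$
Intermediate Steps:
$w{\left(O,o \right)} = O$
$H{\left(Z,L \right)} = L + Z$
$H{\left(w{\left(-3,-1 \right)},-1 \right)} \left(-3\right) 3 \left(-6\right) = \left(-1 - 3\right) \left(-3\right) 3 \left(-6\right) = - 4 \left(\left(-9\right) \left(-6\right)\right) = \left(-4\right) 54 = -216$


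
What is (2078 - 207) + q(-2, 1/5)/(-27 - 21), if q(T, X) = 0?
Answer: 1871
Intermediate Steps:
(2078 - 207) + q(-2, 1/5)/(-27 - 21) = (2078 - 207) + 0/(-27 - 21) = 1871 + 0/(-48) = 1871 + 0*(-1/48) = 1871 + 0 = 1871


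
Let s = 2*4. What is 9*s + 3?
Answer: 75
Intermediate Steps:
s = 8
9*s + 3 = 9*8 + 3 = 72 + 3 = 75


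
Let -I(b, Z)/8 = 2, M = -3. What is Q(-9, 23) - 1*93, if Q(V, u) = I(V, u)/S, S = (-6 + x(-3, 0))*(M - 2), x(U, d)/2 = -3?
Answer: -1399/15 ≈ -93.267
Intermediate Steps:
I(b, Z) = -16 (I(b, Z) = -8*2 = -16)
x(U, d) = -6 (x(U, d) = 2*(-3) = -6)
S = 60 (S = (-6 - 6)*(-3 - 2) = -12*(-5) = 60)
Q(V, u) = -4/15 (Q(V, u) = -16/60 = -16*1/60 = -4/15)
Q(-9, 23) - 1*93 = -4/15 - 1*93 = -4/15 - 93 = -1399/15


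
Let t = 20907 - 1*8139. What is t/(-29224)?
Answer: -1596/3653 ≈ -0.43690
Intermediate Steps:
t = 12768 (t = 20907 - 8139 = 12768)
t/(-29224) = 12768/(-29224) = 12768*(-1/29224) = -1596/3653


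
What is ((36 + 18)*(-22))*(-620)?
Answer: 736560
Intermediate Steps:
((36 + 18)*(-22))*(-620) = (54*(-22))*(-620) = -1188*(-620) = 736560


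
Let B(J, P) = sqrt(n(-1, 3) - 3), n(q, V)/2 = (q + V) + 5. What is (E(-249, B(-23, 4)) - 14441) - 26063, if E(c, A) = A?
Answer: -40504 + sqrt(11) ≈ -40501.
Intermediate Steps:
n(q, V) = 10 + 2*V + 2*q (n(q, V) = 2*((q + V) + 5) = 2*((V + q) + 5) = 2*(5 + V + q) = 10 + 2*V + 2*q)
B(J, P) = sqrt(11) (B(J, P) = sqrt((10 + 2*3 + 2*(-1)) - 3) = sqrt((10 + 6 - 2) - 3) = sqrt(14 - 3) = sqrt(11))
(E(-249, B(-23, 4)) - 14441) - 26063 = (sqrt(11) - 14441) - 26063 = (-14441 + sqrt(11)) - 26063 = -40504 + sqrt(11)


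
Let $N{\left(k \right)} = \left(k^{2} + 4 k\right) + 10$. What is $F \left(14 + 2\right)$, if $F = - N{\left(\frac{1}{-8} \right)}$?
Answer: $- \frac{609}{4} \approx -152.25$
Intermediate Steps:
$N{\left(k \right)} = 10 + k^{2} + 4 k$
$F = - \frac{609}{64}$ ($F = - (10 + \left(\frac{1}{-8}\right)^{2} + \frac{4}{-8}) = - (10 + \left(- \frac{1}{8}\right)^{2} + 4 \left(- \frac{1}{8}\right)) = - (10 + \frac{1}{64} - \frac{1}{2}) = \left(-1\right) \frac{609}{64} = - \frac{609}{64} \approx -9.5156$)
$F \left(14 + 2\right) = - \frac{609 \left(14 + 2\right)}{64} = \left(- \frac{609}{64}\right) 16 = - \frac{609}{4}$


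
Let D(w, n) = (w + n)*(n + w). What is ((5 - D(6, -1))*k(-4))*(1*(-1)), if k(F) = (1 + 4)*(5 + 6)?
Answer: 1100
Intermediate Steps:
D(w, n) = (n + w)² (D(w, n) = (n + w)*(n + w) = (n + w)²)
k(F) = 55 (k(F) = 5*11 = 55)
((5 - D(6, -1))*k(-4))*(1*(-1)) = ((5 - (-1 + 6)²)*55)*(1*(-1)) = ((5 - 1*5²)*55)*(-1) = ((5 - 1*25)*55)*(-1) = ((5 - 25)*55)*(-1) = -20*55*(-1) = -1100*(-1) = 1100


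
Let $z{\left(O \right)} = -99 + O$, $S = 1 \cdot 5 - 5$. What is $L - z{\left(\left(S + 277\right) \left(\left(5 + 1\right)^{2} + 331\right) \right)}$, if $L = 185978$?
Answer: $84418$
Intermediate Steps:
$S = 0$ ($S = 5 - 5 = 0$)
$L - z{\left(\left(S + 277\right) \left(\left(5 + 1\right)^{2} + 331\right) \right)} = 185978 - \left(-99 + \left(0 + 277\right) \left(\left(5 + 1\right)^{2} + 331\right)\right) = 185978 - \left(-99 + 277 \left(6^{2} + 331\right)\right) = 185978 - \left(-99 + 277 \left(36 + 331\right)\right) = 185978 - \left(-99 + 277 \cdot 367\right) = 185978 - \left(-99 + 101659\right) = 185978 - 101560 = 84418$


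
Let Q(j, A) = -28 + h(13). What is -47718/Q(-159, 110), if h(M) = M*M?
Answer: -15906/47 ≈ -338.43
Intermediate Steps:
h(M) = M²
Q(j, A) = 141 (Q(j, A) = -28 + 13² = -28 + 169 = 141)
-47718/Q(-159, 110) = -47718/141 = -47718*1/141 = -15906/47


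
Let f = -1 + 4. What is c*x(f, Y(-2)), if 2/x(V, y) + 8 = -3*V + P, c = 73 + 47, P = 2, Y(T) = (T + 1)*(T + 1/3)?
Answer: -16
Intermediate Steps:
Y(T) = (1 + T)*(⅓ + T) (Y(T) = (1 + T)*(T + ⅓) = (1 + T)*(⅓ + T))
f = 3
c = 120
x(V, y) = 2/(-6 - 3*V) (x(V, y) = 2/(-8 + (-3*V + 2)) = 2/(-8 + (2 - 3*V)) = 2/(-6 - 3*V))
c*x(f, Y(-2)) = 120*(-2/(6 + 3*3)) = 120*(-2/(6 + 9)) = 120*(-2/15) = -16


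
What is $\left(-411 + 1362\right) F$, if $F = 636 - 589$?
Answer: $44697$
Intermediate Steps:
$F = 47$
$\left(-411 + 1362\right) F = \left(-411 + 1362\right) 47 = 951 \cdot 47 = 44697$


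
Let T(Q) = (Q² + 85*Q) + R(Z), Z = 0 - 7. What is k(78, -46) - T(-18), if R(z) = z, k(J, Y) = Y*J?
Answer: -2375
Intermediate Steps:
k(J, Y) = J*Y
Z = -7
T(Q) = -7 + Q² + 85*Q (T(Q) = (Q² + 85*Q) - 7 = -7 + Q² + 85*Q)
k(78, -46) - T(-18) = 78*(-46) - (-7 + (-18)² + 85*(-18)) = -3588 - (-7 + 324 - 1530) = -3588 - 1*(-1213) = -3588 + 1213 = -2375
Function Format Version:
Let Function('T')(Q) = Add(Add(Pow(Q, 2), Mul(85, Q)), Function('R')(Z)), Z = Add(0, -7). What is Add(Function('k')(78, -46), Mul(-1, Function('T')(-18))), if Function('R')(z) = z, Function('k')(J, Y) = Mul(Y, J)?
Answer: -2375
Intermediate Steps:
Function('k')(J, Y) = Mul(J, Y)
Z = -7
Function('T')(Q) = Add(-7, Pow(Q, 2), Mul(85, Q)) (Function('T')(Q) = Add(Add(Pow(Q, 2), Mul(85, Q)), -7) = Add(-7, Pow(Q, 2), Mul(85, Q)))
Add(Function('k')(78, -46), Mul(-1, Function('T')(-18))) = Add(Mul(78, -46), Mul(-1, Add(-7, Pow(-18, 2), Mul(85, -18)))) = Add(-3588, Mul(-1, Add(-7, 324, -1530))) = Add(-3588, Mul(-1, -1213)) = Add(-3588, 1213) = -2375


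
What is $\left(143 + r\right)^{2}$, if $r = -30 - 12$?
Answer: $10201$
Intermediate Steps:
$r = -42$
$\left(143 + r\right)^{2} = \left(143 - 42\right)^{2} = 101^{2} = 10201$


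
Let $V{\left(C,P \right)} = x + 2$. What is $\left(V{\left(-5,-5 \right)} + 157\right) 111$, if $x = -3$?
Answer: $17316$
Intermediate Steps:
$V{\left(C,P \right)} = -1$ ($V{\left(C,P \right)} = -3 + 2 = -1$)
$\left(V{\left(-5,-5 \right)} + 157\right) 111 = \left(-1 + 157\right) 111 = 156 \cdot 111 = 17316$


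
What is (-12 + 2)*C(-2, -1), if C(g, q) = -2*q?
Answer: -20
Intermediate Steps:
(-12 + 2)*C(-2, -1) = (-12 + 2)*(-2*(-1)) = -10*2 = -20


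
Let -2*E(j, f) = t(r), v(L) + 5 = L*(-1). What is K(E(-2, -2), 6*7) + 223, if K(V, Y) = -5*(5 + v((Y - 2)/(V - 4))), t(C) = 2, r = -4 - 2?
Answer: 183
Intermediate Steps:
r = -6
v(L) = -5 - L (v(L) = -5 + L*(-1) = -5 - L)
E(j, f) = -1 (E(j, f) = -1/2*2 = -1)
K(V, Y) = 5*(-2 + Y)/(-4 + V) (K(V, Y) = -5*(5 + (-5 - (Y - 2)/(V - 4))) = -5*(5 + (-5 - (-2 + Y)/(-4 + V))) = -(-5)*(-2 + Y)/(-4 + V) = 5*(-2 + Y)/(-4 + V))
K(E(-2, -2), 6*7) + 223 = 5*(-2 + 6*7)/(-4 - 1) + 223 = 5*(-2 + 42)/(-5) + 223 = 5*(-1/5)*40 + 223 = -40 + 223 = 183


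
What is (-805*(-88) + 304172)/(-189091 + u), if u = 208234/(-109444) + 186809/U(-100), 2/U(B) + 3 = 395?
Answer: 2280156296/221474958821 ≈ 0.010295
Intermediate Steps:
U(B) = 1/196 (U(B) = 2/(-3 + 395) = 2/392 = 2*(1/392) = 1/196)
u = 2003622067091/54722 (u = 208234/(-109444) + 186809/(1/196) = 208234*(-1/109444) + 186809*196 = -104117/54722 + 36614564 = 2003622067091/54722 ≈ 3.6615e+7)
(-805*(-88) + 304172)/(-189091 + u) = (-805*(-88) + 304172)/(-189091 + 2003622067091/54722) = (70840 + 304172)/(1993274629389/54722) = 375012*(54722/1993274629389) = 2280156296/221474958821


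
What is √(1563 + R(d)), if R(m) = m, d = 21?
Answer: 12*√11 ≈ 39.799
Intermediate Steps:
√(1563 + R(d)) = √(1563 + 21) = √1584 = 12*√11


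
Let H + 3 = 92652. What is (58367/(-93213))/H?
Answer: -58367/8636091237 ≈ -6.7585e-6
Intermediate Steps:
H = 92649 (H = -3 + 92652 = 92649)
(58367/(-93213))/H = (58367/(-93213))/92649 = (58367*(-1/93213))*(1/92649) = -58367/93213*1/92649 = -58367/8636091237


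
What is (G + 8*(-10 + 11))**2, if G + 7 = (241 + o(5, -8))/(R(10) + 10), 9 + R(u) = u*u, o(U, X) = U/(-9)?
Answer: 9443329/826281 ≈ 11.429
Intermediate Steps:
o(U, X) = -U/9 (o(U, X) = U*(-1/9) = -U/9)
R(u) = -9 + u**2 (R(u) = -9 + u*u = -9 + u**2)
G = -4199/909 (G = -7 + (241 - 1/9*5)/((-9 + 10**2) + 10) = -7 + (241 - 5/9)/((-9 + 100) + 10) = -7 + 2164/(9*(91 + 10)) = -7 + (2164/9)/101 = -7 + (2164/9)*(1/101) = -7 + 2164/909 = -4199/909 ≈ -4.6194)
(G + 8*(-10 + 11))**2 = (-4199/909 + 8*(-10 + 11))**2 = (-4199/909 + 8*1)**2 = (-4199/909 + 8)**2 = (3073/909)**2 = 9443329/826281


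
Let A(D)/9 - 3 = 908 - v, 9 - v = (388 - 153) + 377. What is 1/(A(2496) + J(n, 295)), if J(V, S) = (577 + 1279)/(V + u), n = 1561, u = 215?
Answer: 111/1512602 ≈ 7.3383e-5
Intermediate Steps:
v = -603 (v = 9 - ((388 - 153) + 377) = 9 - (235 + 377) = 9 - 1*612 = 9 - 612 = -603)
J(V, S) = 1856/(215 + V) (J(V, S) = (577 + 1279)/(V + 215) = 1856/(215 + V))
A(D) = 13626 (A(D) = 27 + 9*(908 - 1*(-603)) = 27 + 9*(908 + 603) = 27 + 9*1511 = 27 + 13599 = 13626)
1/(A(2496) + J(n, 295)) = 1/(13626 + 1856/(215 + 1561)) = 1/(13626 + 1856/1776) = 1/(13626 + 1856*(1/1776)) = 1/(13626 + 116/111) = 1/(1512602/111) = 111/1512602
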